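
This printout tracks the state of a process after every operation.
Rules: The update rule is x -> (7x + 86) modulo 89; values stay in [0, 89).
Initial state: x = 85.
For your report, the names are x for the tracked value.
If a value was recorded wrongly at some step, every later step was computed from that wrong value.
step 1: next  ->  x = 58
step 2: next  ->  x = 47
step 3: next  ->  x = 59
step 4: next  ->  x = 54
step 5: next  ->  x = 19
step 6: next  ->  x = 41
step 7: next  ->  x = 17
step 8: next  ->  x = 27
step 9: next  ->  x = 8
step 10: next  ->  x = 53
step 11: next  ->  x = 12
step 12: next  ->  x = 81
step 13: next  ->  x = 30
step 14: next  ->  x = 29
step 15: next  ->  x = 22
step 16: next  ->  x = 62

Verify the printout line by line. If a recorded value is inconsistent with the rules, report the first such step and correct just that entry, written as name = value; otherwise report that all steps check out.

no error

1. x = (7*85 + 86) mod 89 = 58 (checks out)
2. x = (7*58 + 86) mod 89 = 47 (consistent with the printout)
3. x = (7*47 + 86) mod 89 = 59 (in agreement)
4. x = (7*59 + 86) mod 89 = 54 (verified)
5. x = (7*54 + 86) mod 89 = 19 (verified)
6. x = (7*19 + 86) mod 89 = 41 (exactly as logged)
7. x = (7*41 + 86) mod 89 = 17 (in agreement)
8. x = (7*17 + 86) mod 89 = 27 (matches)
9. x = (7*27 + 86) mod 89 = 8 (in agreement)
10. x = (7*8 + 86) mod 89 = 53 (checks out)
11. x = (7*53 + 86) mod 89 = 12 (consistent with the printout)
12. x = (7*12 + 86) mod 89 = 81 (same as recorded)
13. x = (7*81 + 86) mod 89 = 30 (exactly as logged)
14. x = (7*30 + 86) mod 89 = 29 (agrees with the printout)
15. x = (7*29 + 86) mod 89 = 22 (consistent with the printout)
16. x = (7*22 + 86) mod 89 = 62 (in agreement)
All entries verified; no error found.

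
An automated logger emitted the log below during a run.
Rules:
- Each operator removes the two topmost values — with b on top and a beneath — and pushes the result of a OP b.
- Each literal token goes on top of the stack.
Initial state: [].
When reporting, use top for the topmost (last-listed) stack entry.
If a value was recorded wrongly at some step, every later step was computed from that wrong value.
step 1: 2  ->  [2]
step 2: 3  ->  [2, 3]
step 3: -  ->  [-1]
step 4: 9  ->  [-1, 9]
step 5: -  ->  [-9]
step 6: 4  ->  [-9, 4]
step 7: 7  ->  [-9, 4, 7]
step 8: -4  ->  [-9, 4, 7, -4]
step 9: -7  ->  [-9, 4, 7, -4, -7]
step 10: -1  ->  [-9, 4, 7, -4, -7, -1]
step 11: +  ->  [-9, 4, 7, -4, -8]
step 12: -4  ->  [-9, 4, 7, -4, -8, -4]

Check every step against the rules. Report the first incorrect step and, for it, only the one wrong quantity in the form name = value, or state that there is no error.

Step 1: push 2: top = 2 — exactly as logged.
Step 2: push 3: top = 3 — matches.
Step 3: 2 - 3 = -1 — in agreement.
Step 4: push 9: top = 9 — agrees with the log.
Step 5: -1 - 9 = -10 — a discrepancy with the log.
The earliest wrong entry is at step 5: it should read top = -10.

step 5, top = -10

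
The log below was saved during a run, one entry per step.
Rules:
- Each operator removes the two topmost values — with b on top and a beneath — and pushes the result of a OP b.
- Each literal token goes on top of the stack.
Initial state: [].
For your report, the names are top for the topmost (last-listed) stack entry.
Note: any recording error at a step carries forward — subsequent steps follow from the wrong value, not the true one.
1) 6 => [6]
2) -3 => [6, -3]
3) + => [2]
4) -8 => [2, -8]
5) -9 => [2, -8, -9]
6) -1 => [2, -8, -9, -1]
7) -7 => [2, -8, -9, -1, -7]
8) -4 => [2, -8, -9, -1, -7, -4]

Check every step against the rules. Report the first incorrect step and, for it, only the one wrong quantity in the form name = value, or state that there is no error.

Recomputing the run from the initial state:
step 1: [6]
step 2: [6, -3]
step 3: [3]
step 4: [3, -8]
step 5: [3, -8, -9]
step 6: [3, -8, -9, -1]
step 7: [3, -8, -9, -1, -7]
step 8: [3, -8, -9, -1, -7, -4]
The first disagreement with the log is at step 3, where the value should be top = 3.

step 3, top = 3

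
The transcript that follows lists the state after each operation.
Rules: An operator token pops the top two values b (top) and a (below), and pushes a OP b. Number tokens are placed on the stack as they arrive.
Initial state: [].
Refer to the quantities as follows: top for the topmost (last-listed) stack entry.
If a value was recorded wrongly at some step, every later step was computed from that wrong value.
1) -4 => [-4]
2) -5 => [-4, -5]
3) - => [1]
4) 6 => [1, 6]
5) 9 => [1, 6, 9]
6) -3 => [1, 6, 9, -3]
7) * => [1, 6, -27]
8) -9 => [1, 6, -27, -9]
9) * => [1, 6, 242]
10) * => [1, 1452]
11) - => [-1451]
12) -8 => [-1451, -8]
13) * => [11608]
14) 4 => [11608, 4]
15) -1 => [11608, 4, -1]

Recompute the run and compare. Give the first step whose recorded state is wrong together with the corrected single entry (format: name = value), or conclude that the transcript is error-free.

Recomputing the run from the initial state:
step 1: [-4]
step 2: [-4, -5]
step 3: [1]
step 4: [1, 6]
step 5: [1, 6, 9]
step 6: [1, 6, 9, -3]
step 7: [1, 6, -27]
step 8: [1, 6, -27, -9]
step 9: [1, 6, 243]
step 10: [1, 1458]
step 11: [-1457]
step 12: [-1457, -8]
step 13: [11656]
step 14: [11656, 4]
step 15: [11656, 4, -1]
The first disagreement with the transcript is at step 9, where the value should be top = 243.

step 9, top = 243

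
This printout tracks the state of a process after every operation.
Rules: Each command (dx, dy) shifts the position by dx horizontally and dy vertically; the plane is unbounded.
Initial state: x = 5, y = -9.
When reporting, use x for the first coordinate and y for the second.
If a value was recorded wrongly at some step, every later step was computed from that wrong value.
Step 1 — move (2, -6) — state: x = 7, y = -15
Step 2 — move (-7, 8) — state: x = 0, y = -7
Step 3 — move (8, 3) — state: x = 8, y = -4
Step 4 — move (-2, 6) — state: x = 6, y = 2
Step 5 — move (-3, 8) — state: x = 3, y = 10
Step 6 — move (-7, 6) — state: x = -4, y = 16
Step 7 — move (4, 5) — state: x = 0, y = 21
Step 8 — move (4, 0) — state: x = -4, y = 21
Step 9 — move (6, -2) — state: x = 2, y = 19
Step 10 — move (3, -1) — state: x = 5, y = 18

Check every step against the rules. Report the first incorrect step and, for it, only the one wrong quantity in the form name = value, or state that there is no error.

Recomputing the run from the initial state:
step 1: x = 7, y = -15
step 2: x = 0, y = -7
step 3: x = 8, y = -4
step 4: x = 6, y = 2
step 5: x = 3, y = 10
step 6: x = -4, y = 16
step 7: x = 0, y = 21
step 8: x = 4, y = 21
step 9: x = 10, y = 19
step 10: x = 13, y = 18
The first disagreement with the printout is at step 8, where the value should be x = 4.

step 8, x = 4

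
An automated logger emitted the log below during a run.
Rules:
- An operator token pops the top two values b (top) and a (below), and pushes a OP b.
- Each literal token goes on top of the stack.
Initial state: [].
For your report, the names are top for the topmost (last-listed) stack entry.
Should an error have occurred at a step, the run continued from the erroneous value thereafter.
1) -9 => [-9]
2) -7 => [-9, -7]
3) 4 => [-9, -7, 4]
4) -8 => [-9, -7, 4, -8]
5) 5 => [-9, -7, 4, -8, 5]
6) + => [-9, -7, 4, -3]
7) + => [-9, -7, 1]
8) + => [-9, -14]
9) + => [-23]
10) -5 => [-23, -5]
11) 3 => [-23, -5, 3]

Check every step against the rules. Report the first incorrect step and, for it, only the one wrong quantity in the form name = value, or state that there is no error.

Step 1: push -9: top = -9 — checks out.
Step 2: push -7: top = -7 — in agreement.
Step 3: push 4: top = 4 — no discrepancy.
Step 4: push -8: top = -8 — consistent with the log.
Step 5: push 5: top = 5 — in agreement.
Step 6: -8 + 5 = -3 — same as recorded.
Step 7: 4 + -3 = 1 — checks out.
Step 8: -7 + 1 = -6 — the entry is off here.
Conclusion: step 8 carries the first error; the entry should be top = -6.

step 8, top = -6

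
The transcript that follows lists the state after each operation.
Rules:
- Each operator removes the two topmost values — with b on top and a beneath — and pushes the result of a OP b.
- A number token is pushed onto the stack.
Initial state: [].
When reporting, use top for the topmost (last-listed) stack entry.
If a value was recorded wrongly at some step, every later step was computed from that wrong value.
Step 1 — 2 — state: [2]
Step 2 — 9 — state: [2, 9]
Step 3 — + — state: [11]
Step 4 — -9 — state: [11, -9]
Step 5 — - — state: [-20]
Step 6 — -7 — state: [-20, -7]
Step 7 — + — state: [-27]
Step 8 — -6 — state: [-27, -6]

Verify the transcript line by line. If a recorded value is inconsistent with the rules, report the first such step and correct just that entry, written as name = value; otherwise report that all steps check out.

step 5, top = 20

step 1: push 2: top = 2 -> same as recorded
step 2: push 9: top = 9 -> exactly as logged
step 3: 2 + 9 = 11 -> confirmed correct
step 4: push -9: top = -9 -> matches
step 5: 11 - -9 = 20 -> the transcript has a different value
First incorrect step: 5; the correct value is top = 20.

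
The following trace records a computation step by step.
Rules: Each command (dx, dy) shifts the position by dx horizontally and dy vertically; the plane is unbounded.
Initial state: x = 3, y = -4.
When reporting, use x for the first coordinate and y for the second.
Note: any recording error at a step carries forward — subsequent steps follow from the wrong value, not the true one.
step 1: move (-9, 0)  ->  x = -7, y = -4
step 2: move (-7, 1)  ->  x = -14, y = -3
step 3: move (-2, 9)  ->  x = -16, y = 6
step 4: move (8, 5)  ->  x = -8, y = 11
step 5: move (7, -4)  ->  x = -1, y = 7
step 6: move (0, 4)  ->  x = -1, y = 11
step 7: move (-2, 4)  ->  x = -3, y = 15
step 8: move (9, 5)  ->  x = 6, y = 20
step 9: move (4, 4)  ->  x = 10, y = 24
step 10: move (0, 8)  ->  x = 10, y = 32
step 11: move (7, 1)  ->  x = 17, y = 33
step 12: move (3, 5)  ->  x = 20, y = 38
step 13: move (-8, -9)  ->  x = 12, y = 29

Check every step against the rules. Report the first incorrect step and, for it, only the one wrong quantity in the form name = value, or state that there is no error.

step 1, x = -6

Step 1: x = 3 + (-9) = -6, y = -4 + (0) = -4 — the recorded entry deviates here.
So the first discrepancy is step 1, where the right value is x = -6.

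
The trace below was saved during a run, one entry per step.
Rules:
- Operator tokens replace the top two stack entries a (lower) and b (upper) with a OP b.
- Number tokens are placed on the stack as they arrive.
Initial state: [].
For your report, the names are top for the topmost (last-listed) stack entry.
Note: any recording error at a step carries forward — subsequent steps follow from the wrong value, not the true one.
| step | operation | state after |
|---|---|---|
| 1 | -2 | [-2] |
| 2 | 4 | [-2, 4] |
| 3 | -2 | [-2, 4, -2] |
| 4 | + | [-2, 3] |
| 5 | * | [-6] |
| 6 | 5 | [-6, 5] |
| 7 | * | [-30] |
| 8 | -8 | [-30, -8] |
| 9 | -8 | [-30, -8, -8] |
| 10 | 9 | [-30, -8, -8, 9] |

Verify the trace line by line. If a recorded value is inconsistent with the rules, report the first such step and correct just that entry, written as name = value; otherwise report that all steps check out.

step 1: push -2: top = -2 -> same as recorded
step 2: push 4: top = 4 -> confirmed correct
step 3: push -2: top = -2 -> no discrepancy
step 4: 4 + -2 = 2 -> the trace has a different value
The audit stops at step 4: the recorded entry is wrong and should be top = 2.

step 4, top = 2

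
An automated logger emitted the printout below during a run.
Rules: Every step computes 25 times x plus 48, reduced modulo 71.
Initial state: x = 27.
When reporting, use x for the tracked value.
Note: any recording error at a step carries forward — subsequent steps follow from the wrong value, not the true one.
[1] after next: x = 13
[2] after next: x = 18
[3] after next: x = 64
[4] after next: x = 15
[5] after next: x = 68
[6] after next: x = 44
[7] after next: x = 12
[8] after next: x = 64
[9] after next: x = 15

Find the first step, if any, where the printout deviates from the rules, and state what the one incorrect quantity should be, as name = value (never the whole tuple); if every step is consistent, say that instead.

step 3, x = 1

step 1: x = (25*27 + 48) mod 71 = 13 -> verified
step 2: x = (25*13 + 48) mod 71 = 18 -> exactly as logged
step 3: x = (25*18 + 48) mod 71 = 1 -> this is not what the printout shows
That makes step 3 the first incorrect line — x = 1 is what it should show.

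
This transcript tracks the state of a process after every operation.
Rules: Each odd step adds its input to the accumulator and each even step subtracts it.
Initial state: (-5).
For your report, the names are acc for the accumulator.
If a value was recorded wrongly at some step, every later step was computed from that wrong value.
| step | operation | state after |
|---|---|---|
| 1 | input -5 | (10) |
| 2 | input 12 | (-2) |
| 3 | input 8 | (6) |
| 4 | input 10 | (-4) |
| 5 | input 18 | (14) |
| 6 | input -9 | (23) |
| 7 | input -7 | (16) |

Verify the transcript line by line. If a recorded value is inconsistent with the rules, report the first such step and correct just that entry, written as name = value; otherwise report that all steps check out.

Recomputing the run from the initial state:
step 1: acc = -10
step 2: acc = -22
step 3: acc = -14
step 4: acc = -24
step 5: acc = -6
step 6: acc = 3
step 7: acc = -4
The first disagreement with the transcript is at step 1, where the value should be acc = -10.

step 1, acc = -10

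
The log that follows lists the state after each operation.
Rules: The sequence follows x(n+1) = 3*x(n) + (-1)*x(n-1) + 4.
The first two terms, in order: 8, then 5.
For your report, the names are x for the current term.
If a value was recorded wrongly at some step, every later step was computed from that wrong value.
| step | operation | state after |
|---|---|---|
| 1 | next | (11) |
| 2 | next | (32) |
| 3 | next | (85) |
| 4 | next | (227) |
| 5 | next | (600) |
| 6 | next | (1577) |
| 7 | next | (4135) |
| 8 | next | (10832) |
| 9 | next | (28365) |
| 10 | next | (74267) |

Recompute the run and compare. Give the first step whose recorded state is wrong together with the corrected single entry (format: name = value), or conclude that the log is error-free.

Recomputing the run from the initial state:
step 1: x = 11
step 2: x = 32
step 3: x = 89
step 4: x = 239
step 5: x = 632
step 6: x = 1661
step 7: x = 4355
step 8: x = 11408
step 9: x = 29873
step 10: x = 78215
The first disagreement with the log is at step 3, where the value should be x = 89.

step 3, x = 89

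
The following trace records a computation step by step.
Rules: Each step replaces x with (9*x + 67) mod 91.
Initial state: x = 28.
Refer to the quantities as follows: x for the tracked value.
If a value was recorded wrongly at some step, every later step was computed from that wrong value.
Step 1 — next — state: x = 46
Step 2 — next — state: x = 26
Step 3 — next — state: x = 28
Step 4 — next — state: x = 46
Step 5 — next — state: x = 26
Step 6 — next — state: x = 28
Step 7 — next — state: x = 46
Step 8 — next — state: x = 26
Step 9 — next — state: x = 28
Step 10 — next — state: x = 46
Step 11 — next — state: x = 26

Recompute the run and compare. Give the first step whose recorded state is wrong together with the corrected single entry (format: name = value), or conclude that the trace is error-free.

no error

Recomputing the run from the initial state:
step 1: x = 46
step 2: x = 26
step 3: x = 28
step 4: x = 46
step 5: x = 26
step 6: x = 28
step 7: x = 46
step 8: x = 26
step 9: x = 28
step 10: x = 46
step 11: x = 26
This matches the trace at every step.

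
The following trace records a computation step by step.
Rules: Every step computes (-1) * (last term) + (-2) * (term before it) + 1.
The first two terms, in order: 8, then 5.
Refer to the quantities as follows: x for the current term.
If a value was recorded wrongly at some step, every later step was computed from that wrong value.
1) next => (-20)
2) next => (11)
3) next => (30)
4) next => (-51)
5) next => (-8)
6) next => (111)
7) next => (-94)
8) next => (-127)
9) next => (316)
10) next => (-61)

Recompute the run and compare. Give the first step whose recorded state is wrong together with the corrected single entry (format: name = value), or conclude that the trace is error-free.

no error

1. x = -1*(5) + (-2)*(8) + (1) = -20 (consistent with the trace)
2. x = -1*(-20) + (-2)*(5) + (1) = 11 (in agreement)
3. x = -1*(11) + (-2)*(-20) + (1) = 30 (no discrepancy)
4. x = -1*(30) + (-2)*(11) + (1) = -51 (no discrepancy)
5. x = -1*(-51) + (-2)*(30) + (1) = -8 (checks out)
6. x = -1*(-8) + (-2)*(-51) + (1) = 111 (verified)
7. x = -1*(111) + (-2)*(-8) + (1) = -94 (matches)
8. x = -1*(-94) + (-2)*(111) + (1) = -127 (matches)
9. x = -1*(-127) + (-2)*(-94) + (1) = 316 (agrees with the trace)
10. x = -1*(316) + (-2)*(-127) + (1) = -61 (checks out)
Each recorded entry agrees with the recomputation.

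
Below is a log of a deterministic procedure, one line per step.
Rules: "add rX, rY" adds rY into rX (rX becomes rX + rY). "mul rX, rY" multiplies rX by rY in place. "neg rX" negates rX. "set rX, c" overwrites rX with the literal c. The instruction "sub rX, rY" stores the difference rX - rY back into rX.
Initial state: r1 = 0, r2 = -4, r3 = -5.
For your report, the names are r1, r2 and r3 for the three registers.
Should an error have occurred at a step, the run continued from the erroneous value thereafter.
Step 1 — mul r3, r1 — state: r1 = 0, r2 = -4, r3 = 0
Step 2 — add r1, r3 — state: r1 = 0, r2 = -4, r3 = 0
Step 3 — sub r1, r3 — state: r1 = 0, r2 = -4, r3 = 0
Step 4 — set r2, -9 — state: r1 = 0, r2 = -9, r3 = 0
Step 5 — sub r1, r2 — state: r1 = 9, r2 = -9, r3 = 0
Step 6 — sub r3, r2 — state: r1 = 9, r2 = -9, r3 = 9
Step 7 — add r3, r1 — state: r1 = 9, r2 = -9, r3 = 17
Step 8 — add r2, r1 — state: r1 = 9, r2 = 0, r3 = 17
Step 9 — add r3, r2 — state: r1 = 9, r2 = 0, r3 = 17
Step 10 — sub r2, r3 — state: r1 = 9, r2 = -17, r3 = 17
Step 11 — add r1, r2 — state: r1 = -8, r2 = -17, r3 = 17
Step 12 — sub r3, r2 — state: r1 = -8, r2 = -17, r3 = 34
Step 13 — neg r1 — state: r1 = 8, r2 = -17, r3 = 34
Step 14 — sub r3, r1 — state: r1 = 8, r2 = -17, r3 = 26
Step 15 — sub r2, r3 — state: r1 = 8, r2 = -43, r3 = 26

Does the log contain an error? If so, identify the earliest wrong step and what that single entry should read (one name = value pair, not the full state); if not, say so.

step 7, r3 = 18

step 1: r3 = -5 * 0 = 0 -> confirmed correct
step 2: r1 = 0 + 0 = 0 -> no discrepancy
step 3: r1 = 0 - 0 = 0 -> no discrepancy
step 4: r2 = -9 -> exactly as logged
step 5: r1 = 0 - -9 = 9 -> verified
step 6: r3 = 0 - -9 = 9 -> checks out
step 7: r3 = 9 + 9 = 18 -> the log has a different value
First incorrect step: 7; the correct value is r3 = 18.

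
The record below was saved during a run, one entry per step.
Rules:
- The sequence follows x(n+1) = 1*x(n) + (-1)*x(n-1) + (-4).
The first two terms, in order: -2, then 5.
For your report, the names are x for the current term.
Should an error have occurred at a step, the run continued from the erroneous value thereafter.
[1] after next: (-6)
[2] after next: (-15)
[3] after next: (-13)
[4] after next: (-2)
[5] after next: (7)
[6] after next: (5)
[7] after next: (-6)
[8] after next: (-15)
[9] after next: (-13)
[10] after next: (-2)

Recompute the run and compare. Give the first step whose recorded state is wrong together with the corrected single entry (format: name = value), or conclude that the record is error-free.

step 1, x = 3

step 1: x = 1*(5) + (-1)*(-2) + (-4) = 3 -> this is not what the record shows
So the first discrepancy is step 1, where the right value is x = 3.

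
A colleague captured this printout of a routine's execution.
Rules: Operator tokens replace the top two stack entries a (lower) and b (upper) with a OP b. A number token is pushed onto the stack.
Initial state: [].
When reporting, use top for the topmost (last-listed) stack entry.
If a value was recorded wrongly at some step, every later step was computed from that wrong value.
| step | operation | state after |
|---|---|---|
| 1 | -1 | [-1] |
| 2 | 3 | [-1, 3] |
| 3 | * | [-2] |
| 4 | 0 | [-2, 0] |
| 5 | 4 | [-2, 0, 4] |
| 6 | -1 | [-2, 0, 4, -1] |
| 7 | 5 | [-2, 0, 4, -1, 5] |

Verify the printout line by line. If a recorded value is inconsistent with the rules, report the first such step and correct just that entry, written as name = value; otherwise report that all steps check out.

Step 1: push -1: top = -1 — same as recorded.
Step 2: push 3: top = 3 — consistent with the printout.
Step 3: -1 * 3 = -3 — the entry is off here.
The audit stops at step 3: the recorded entry is wrong and should be top = -3.

step 3, top = -3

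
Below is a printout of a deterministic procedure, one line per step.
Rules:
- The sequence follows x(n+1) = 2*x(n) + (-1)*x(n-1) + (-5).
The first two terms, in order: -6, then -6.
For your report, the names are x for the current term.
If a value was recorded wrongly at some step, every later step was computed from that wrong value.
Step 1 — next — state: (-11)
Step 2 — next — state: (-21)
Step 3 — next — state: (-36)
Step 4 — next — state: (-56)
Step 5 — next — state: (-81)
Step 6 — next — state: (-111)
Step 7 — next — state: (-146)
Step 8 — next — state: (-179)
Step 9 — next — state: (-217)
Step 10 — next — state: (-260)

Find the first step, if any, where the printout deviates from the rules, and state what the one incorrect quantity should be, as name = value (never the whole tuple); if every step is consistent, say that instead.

step 8, x = -186

Recomputing the run from the initial state:
step 1: x = -11
step 2: x = -21
step 3: x = -36
step 4: x = -56
step 5: x = -81
step 6: x = -111
step 7: x = -146
step 8: x = -186
step 9: x = -231
step 10: x = -281
The first disagreement with the printout is at step 8, where the value should be x = -186.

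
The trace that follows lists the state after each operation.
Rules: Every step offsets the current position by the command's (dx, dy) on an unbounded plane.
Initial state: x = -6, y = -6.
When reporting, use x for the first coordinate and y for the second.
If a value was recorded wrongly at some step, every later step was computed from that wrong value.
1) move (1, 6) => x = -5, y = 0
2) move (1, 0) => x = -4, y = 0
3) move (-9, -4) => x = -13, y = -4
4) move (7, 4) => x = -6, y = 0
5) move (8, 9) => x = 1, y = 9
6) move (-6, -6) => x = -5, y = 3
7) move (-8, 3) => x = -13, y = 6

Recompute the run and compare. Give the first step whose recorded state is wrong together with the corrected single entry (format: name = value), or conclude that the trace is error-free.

step 5, x = 2

Recomputing the run from the initial state:
step 1: x = -5, y = 0
step 2: x = -4, y = 0
step 3: x = -13, y = -4
step 4: x = -6, y = 0
step 5: x = 2, y = 9
step 6: x = -4, y = 3
step 7: x = -12, y = 6
The first disagreement with the trace is at step 5, where the value should be x = 2.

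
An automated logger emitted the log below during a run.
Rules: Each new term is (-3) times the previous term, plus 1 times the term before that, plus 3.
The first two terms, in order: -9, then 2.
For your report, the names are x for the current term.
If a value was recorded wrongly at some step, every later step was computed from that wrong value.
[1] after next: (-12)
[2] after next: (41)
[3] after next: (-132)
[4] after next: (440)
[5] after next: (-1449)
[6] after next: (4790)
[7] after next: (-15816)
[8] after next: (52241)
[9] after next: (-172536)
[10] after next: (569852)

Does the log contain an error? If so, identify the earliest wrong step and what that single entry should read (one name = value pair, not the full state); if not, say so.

Recomputing the run from the initial state:
step 1: x = -12
step 2: x = 41
step 3: x = -132
step 4: x = 440
step 5: x = -1449
step 6: x = 4790
step 7: x = -15816
step 8: x = 52241
step 9: x = -172536
step 10: x = 569852
This matches the log at every step.

no error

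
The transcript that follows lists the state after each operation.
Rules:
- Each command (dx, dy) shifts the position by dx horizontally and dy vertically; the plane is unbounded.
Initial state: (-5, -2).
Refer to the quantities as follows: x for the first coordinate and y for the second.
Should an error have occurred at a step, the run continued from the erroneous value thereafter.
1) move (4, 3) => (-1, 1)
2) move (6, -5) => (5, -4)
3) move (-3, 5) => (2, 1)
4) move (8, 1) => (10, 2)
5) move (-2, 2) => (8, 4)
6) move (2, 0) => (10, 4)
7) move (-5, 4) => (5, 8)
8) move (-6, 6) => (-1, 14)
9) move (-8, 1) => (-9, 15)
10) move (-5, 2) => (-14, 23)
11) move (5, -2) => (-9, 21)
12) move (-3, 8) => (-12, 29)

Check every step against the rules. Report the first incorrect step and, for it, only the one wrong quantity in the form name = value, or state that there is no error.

step 10, y = 17

1. x = -5 + (4) = -1, y = -2 + (3) = 1 (confirmed correct)
2. x = -1 + (6) = 5, y = 1 + (-5) = -4 (exactly as logged)
3. x = 5 + (-3) = 2, y = -4 + (5) = 1 (matches)
4. x = 2 + (8) = 10, y = 1 + (1) = 2 (exactly as logged)
5. x = 10 + (-2) = 8, y = 2 + (2) = 4 (exactly as logged)
6. x = 8 + (2) = 10, y = 4 + (0) = 4 (in agreement)
7. x = 10 + (-5) = 5, y = 4 + (4) = 8 (confirmed correct)
8. x = 5 + (-6) = -1, y = 8 + (6) = 14 (verified)
9. x = -1 + (-8) = -9, y = 14 + (1) = 15 (in agreement)
10. x = -9 + (-5) = -14, y = 15 + (2) = 17 (this is not what the transcript shows)
The audit stops at step 10: the recorded entry is wrong and should be y = 17.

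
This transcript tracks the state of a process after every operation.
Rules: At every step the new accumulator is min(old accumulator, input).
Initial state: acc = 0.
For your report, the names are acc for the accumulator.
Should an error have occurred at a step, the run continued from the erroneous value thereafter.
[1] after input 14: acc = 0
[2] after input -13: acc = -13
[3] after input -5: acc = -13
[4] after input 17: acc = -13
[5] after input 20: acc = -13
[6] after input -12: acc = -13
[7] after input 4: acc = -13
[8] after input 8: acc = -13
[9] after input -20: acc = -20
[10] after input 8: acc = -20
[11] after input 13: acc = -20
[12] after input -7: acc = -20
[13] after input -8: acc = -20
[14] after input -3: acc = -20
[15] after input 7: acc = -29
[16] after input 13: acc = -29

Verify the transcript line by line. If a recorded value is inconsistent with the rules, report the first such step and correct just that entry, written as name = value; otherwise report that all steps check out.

Recomputing the run from the initial state:
step 1: acc = 0
step 2: acc = -13
step 3: acc = -13
step 4: acc = -13
step 5: acc = -13
step 6: acc = -13
step 7: acc = -13
step 8: acc = -13
step 9: acc = -20
step 10: acc = -20
step 11: acc = -20
step 12: acc = -20
step 13: acc = -20
step 14: acc = -20
step 15: acc = -20
step 16: acc = -20
The first disagreement with the transcript is at step 15, where the value should be acc = -20.

step 15, acc = -20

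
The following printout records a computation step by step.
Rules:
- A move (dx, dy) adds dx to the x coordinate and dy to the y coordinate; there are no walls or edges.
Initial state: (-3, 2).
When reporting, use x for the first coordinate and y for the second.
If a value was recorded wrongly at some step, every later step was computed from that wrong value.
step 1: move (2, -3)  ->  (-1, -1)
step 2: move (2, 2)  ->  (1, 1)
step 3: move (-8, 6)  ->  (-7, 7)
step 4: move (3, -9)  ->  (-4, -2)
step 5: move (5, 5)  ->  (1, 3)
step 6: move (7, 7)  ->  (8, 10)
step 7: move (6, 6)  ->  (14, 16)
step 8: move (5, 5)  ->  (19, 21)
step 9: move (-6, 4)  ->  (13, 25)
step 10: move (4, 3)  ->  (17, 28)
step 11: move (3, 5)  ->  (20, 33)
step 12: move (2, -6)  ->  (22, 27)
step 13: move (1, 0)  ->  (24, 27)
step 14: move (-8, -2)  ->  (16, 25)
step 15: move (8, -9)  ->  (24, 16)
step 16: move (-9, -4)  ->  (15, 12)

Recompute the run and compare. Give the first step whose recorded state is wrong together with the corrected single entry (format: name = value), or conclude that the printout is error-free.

step 13, x = 23

1. x = -3 + (2) = -1, y = 2 + (-3) = -1 (agrees with the printout)
2. x = -1 + (2) = 1, y = -1 + (2) = 1 (exactly as logged)
3. x = 1 + (-8) = -7, y = 1 + (6) = 7 (checks out)
4. x = -7 + (3) = -4, y = 7 + (-9) = -2 (consistent with the printout)
5. x = -4 + (5) = 1, y = -2 + (5) = 3 (same as recorded)
6. x = 1 + (7) = 8, y = 3 + (7) = 10 (no discrepancy)
7. x = 8 + (6) = 14, y = 10 + (6) = 16 (exactly as logged)
8. x = 14 + (5) = 19, y = 16 + (5) = 21 (no discrepancy)
9. x = 19 + (-6) = 13, y = 21 + (4) = 25 (agrees with the printout)
10. x = 13 + (4) = 17, y = 25 + (3) = 28 (in agreement)
11. x = 17 + (3) = 20, y = 28 + (5) = 33 (same as recorded)
12. x = 20 + (2) = 22, y = 33 + (-6) = 27 (checks out)
13. x = 22 + (1) = 23, y = 27 + (0) = 27 (a discrepancy with the printout)
The audit stops at step 13: the recorded entry is wrong and should be x = 23.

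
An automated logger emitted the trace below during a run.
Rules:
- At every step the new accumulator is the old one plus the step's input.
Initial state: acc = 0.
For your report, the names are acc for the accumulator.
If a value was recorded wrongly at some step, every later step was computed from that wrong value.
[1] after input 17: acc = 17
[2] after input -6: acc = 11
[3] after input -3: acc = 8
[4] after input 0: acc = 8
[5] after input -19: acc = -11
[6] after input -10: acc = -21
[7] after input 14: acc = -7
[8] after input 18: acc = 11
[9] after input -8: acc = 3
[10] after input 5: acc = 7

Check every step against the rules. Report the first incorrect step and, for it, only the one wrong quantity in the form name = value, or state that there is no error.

Recomputing the run from the initial state:
step 1: acc = 17
step 2: acc = 11
step 3: acc = 8
step 4: acc = 8
step 5: acc = -11
step 6: acc = -21
step 7: acc = -7
step 8: acc = 11
step 9: acc = 3
step 10: acc = 8
The first disagreement with the trace is at step 10, where the value should be acc = 8.

step 10, acc = 8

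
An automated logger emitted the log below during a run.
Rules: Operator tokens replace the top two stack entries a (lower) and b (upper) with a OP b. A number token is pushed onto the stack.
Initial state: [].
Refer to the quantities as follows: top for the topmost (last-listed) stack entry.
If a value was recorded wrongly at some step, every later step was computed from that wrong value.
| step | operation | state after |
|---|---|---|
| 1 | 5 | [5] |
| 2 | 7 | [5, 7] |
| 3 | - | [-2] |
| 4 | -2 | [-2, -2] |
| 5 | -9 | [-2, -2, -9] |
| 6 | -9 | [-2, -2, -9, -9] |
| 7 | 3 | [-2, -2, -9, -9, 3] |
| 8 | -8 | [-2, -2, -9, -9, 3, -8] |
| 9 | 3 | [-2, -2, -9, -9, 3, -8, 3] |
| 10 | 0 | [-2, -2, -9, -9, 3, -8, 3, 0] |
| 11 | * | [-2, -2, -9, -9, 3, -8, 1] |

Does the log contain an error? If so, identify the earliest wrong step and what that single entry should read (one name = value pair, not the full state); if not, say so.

step 11, top = 0

1. push 5: top = 5 (exactly as logged)
2. push 7: top = 7 (exactly as logged)
3. 5 - 7 = -2 (confirmed correct)
4. push -2: top = -2 (exactly as logged)
5. push -9: top = -9 (exactly as logged)
6. push -9: top = -9 (same as recorded)
7. push 3: top = 3 (exactly as logged)
8. push -8: top = -8 (confirmed correct)
9. push 3: top = 3 (matches)
10. push 0: top = 0 (no discrepancy)
11. 3 * 0 = 0 (this is not what the log shows)
First incorrect step: 11; the correct value is top = 0.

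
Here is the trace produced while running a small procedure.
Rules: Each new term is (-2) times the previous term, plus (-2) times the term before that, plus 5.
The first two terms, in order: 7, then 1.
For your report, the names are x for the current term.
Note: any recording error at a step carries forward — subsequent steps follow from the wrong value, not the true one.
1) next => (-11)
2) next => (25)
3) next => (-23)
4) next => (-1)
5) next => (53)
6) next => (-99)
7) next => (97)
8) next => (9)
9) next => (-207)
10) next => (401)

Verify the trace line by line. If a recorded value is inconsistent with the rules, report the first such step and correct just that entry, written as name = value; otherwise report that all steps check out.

step 4, x = 1

step 1: x = -2*(1) + (-2)*(7) + (5) = -11 -> agrees with the trace
step 2: x = -2*(-11) + (-2)*(1) + (5) = 25 -> checks out
step 3: x = -2*(25) + (-2)*(-11) + (5) = -23 -> consistent with the trace
step 4: x = -2*(-23) + (-2)*(25) + (5) = 1 -> the recorded entry deviates here
The earliest wrong entry is at step 4: it should read x = 1.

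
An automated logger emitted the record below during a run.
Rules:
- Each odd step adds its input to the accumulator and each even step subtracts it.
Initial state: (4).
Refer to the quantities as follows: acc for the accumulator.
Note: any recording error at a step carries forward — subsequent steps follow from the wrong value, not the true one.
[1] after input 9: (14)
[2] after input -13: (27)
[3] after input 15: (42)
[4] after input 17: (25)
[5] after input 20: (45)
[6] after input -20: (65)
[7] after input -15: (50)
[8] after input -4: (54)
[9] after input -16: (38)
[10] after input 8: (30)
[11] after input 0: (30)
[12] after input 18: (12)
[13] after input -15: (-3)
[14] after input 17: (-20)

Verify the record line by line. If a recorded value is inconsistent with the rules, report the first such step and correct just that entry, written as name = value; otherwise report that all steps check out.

step 1, acc = 13

Step 1: acc = 4 + 9 = 13 — the record has a different value.
The earliest wrong entry is at step 1: it should read acc = 13.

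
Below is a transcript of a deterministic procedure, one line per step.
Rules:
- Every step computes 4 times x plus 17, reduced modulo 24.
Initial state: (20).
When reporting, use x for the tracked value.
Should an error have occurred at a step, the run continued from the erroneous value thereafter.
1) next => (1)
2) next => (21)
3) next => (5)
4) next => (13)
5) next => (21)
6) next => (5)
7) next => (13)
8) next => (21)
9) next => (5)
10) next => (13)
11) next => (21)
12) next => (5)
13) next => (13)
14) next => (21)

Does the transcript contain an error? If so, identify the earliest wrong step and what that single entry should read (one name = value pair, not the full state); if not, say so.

step 1: x = (4*20 + 17) mod 24 = 1 -> confirmed correct
step 2: x = (4*1 + 17) mod 24 = 21 -> checks out
step 3: x = (4*21 + 17) mod 24 = 5 -> checks out
step 4: x = (4*5 + 17) mod 24 = 13 -> consistent with the transcript
step 5: x = (4*13 + 17) mod 24 = 21 -> matches
step 6: x = (4*21 + 17) mod 24 = 5 -> confirmed correct
step 7: x = (4*5 + 17) mod 24 = 13 -> exactly as logged
step 8: x = (4*13 + 17) mod 24 = 21 -> exactly as logged
step 9: x = (4*21 + 17) mod 24 = 5 -> no discrepancy
step 10: x = (4*5 + 17) mod 24 = 13 -> confirmed correct
step 11: x = (4*13 + 17) mod 24 = 21 -> checks out
step 12: x = (4*21 + 17) mod 24 = 5 -> exactly as logged
step 13: x = (4*5 + 17) mod 24 = 13 -> exactly as logged
step 14: x = (4*13 + 17) mod 24 = 21 -> verified
The recomputation confirms every line.

no error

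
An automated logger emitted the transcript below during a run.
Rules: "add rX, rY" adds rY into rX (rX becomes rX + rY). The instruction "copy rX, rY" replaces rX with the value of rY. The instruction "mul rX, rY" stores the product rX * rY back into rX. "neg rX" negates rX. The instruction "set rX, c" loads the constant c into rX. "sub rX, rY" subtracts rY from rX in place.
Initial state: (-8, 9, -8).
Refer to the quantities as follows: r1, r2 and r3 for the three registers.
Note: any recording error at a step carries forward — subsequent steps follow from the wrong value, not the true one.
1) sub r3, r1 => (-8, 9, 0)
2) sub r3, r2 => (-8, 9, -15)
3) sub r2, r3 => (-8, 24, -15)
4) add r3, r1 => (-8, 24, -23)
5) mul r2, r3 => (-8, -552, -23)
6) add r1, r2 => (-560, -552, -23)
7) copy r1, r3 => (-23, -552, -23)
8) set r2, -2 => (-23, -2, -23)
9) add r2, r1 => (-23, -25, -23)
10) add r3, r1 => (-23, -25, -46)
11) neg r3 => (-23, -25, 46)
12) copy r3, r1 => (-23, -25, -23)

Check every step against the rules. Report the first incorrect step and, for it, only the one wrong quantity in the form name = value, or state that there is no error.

step 1: r3 = -8 - -8 = 0 -> exactly as logged
step 2: r3 = 0 - 9 = -9 -> the transcript disagrees here
Conclusion: step 2 carries the first error; the entry should be r3 = -9.

step 2, r3 = -9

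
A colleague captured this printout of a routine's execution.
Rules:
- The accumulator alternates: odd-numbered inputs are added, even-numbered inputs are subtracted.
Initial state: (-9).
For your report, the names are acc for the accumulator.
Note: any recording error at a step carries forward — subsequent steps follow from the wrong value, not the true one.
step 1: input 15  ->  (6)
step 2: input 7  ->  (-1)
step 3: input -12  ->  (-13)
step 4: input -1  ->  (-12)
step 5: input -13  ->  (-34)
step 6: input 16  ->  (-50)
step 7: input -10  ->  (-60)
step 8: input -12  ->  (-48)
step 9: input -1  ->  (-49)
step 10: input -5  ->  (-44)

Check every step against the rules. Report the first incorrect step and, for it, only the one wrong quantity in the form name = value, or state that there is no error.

1. acc = -9 + 15 = 6 (exactly as logged)
2. acc = 6 - 7 = -1 (matches)
3. acc = -1 + -12 = -13 (confirmed correct)
4. acc = -13 - -1 = -12 (consistent with the printout)
5. acc = -12 + -13 = -25 (first mismatch against the printout)
The audit stops at step 5: the recorded entry is wrong and should be acc = -25.

step 5, acc = -25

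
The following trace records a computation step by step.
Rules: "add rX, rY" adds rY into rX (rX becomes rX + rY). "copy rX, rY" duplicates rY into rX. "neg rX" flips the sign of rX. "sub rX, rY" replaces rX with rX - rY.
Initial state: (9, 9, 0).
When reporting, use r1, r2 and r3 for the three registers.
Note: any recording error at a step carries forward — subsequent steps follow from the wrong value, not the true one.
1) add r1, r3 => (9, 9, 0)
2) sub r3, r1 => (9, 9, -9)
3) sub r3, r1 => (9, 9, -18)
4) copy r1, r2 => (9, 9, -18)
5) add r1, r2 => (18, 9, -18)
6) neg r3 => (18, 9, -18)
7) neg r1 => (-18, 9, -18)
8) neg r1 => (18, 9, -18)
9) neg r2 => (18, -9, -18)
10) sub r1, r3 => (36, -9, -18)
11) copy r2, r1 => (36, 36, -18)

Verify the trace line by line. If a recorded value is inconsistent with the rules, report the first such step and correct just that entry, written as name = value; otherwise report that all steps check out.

1. r1 = 9 + 0 = 9 (agrees with the trace)
2. r3 = 0 - 9 = -9 (no discrepancy)
3. r3 = -9 - 9 = -18 (no discrepancy)
4. r1 = 9 (checks out)
5. r1 = 9 + 9 = 18 (agrees with the trace)
6. r3 = -(-18) = 18 (first mismatch against the trace)
The earliest wrong entry is at step 6: it should read r3 = 18.

step 6, r3 = 18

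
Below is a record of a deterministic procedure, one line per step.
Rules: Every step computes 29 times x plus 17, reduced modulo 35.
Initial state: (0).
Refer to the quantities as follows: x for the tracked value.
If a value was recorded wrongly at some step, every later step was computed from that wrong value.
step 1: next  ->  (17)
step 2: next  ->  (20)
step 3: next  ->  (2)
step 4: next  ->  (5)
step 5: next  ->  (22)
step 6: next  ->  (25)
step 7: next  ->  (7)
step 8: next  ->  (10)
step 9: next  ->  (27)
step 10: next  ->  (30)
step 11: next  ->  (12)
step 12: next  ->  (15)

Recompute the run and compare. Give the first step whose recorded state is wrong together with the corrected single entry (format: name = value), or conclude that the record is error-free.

no error

1. x = (29*0 + 17) mod 35 = 17 (consistent with the record)
2. x = (29*17 + 17) mod 35 = 20 (confirmed correct)
3. x = (29*20 + 17) mod 35 = 2 (agrees with the record)
4. x = (29*2 + 17) mod 35 = 5 (no discrepancy)
5. x = (29*5 + 17) mod 35 = 22 (verified)
6. x = (29*22 + 17) mod 35 = 25 (agrees with the record)
7. x = (29*25 + 17) mod 35 = 7 (matches)
8. x = (29*7 + 17) mod 35 = 10 (agrees with the record)
9. x = (29*10 + 17) mod 35 = 27 (verified)
10. x = (29*27 + 17) mod 35 = 30 (no discrepancy)
11. x = (29*30 + 17) mod 35 = 12 (exactly as logged)
12. x = (29*12 + 17) mod 35 = 15 (confirmed correct)
All steps check out; nothing to correct.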